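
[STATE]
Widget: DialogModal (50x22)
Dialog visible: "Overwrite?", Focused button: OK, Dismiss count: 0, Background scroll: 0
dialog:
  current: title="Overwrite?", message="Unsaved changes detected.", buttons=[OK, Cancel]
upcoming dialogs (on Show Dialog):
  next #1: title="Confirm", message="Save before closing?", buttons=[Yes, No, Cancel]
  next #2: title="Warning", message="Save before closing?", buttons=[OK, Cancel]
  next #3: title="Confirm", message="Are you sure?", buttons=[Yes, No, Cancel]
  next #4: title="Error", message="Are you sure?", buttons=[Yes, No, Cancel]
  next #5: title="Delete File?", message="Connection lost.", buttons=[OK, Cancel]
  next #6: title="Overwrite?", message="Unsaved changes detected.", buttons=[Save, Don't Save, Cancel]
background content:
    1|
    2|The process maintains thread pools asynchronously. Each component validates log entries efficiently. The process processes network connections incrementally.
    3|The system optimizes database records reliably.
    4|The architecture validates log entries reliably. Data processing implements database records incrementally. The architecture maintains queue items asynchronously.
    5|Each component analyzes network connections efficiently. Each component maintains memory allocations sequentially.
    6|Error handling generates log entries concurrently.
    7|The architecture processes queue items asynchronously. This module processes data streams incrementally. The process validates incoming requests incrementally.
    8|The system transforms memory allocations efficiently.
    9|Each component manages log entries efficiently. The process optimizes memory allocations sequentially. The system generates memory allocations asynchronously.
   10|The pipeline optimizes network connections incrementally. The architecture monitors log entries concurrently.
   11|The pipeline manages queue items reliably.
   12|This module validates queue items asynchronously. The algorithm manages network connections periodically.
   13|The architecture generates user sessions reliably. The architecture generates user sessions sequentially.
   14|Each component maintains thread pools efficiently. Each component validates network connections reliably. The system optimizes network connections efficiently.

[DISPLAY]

                                                  
The process maintains thread pools asynchronously.
The system optimizes database records reliably.   
The architecture validates log entries reliably. D
Each component analyzes network connections effici
Error handling generates log entries concurrently.
The architecture processes queue items asynchronou
The system transforms memory allocations efficient
Each compo┌───────────────────────────┐ciently. Th
The pipeli│         Overwrite?        │ons increme
The pipeli│ Unsaved changes detected. │ly.        
This modul│       [OK]  Cancel        │hronously. 
The archit└───────────────────────────┘s reliably.
Each component maintains thread pools efficiently.
                                                  
                                                  
                                                  
                                                  
                                                  
                                                  
                                                  
                                                  


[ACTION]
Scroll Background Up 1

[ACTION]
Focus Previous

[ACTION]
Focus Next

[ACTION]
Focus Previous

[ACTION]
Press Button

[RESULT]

                                                  
The process maintains thread pools asynchronously.
The system optimizes database records reliably.   
The architecture validates log entries reliably. D
Each component analyzes network connections effici
Error handling generates log entries concurrently.
The architecture processes queue items asynchronou
The system transforms memory allocations efficient
Each component manages log entries efficiently. Th
The pipeline optimizes network connections increme
The pipeline manages queue items reliably.        
This module validates queue items asynchronously. 
The architecture generates user sessions reliably.
Each component maintains thread pools efficiently.
                                                  
                                                  
                                                  
                                                  
                                                  
                                                  
                                                  
                                                  


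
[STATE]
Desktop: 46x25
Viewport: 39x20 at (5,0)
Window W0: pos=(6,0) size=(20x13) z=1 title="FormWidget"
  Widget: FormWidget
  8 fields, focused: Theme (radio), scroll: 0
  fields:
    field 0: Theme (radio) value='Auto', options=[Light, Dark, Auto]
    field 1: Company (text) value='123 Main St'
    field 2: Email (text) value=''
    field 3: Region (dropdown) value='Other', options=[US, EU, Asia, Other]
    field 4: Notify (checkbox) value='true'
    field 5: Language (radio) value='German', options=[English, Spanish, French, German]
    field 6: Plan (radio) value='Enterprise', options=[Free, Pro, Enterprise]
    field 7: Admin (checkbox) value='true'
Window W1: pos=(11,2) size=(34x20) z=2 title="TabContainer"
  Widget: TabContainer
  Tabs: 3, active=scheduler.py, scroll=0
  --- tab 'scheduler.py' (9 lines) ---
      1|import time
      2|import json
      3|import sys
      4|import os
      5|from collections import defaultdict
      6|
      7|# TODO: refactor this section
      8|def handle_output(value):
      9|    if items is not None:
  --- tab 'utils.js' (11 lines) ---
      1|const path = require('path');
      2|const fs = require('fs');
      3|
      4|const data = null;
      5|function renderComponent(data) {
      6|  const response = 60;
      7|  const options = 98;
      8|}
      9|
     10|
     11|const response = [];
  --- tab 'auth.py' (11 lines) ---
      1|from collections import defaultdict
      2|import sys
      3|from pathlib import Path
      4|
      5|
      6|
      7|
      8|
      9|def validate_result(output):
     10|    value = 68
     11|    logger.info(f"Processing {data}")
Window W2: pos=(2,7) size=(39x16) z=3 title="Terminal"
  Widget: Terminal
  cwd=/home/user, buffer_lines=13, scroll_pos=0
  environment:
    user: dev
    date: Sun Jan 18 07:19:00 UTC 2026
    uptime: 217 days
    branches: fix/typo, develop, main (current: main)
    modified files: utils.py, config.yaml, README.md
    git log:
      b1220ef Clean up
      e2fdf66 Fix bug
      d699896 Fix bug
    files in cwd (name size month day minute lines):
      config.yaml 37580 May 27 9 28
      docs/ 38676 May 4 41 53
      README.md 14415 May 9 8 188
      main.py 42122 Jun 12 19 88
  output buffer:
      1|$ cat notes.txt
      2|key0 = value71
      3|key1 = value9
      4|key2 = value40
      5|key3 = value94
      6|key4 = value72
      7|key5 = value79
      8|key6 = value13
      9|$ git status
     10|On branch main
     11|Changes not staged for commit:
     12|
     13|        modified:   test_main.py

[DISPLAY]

 ┏━━━━━━━━━━━━━━━━━━┓                  
 ┃ FormWidget       ┃                  
 ┠────┏━━━━━━━━━━━━━━━━━━━━━━━━━━━━━━━━
 ┃> Th┃ TabContainer                   
 ┃  Co┠────────────────────────────────
 ┃  Em┃[scheduler.py]│ utils.js │ auth.
 ┃  Re┃────────────────────────────────
━━━━━━━━━━━━━━━━━━━━━━━━━━━━━━━━━━━┓   
erminal                            ┃   
───────────────────────────────────┨   
cat notes.txt                      ┃   
y0 = value71                       ┃ltd
y1 = value9                        ┃   
y2 = value40                       ┃   
y3 = value94                       ┃   
y4 = value72                       ┃   
y5 = value79                       ┃   
y6 = value13                       ┃   
git status                         ┃   
 branch main                       ┃   


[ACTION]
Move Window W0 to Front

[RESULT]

 ┏━━━━━━━━━━━━━━━━━━┓                  
 ┃ FormWidget       ┃                  
 ┠──────────────────┨━━━━━━━━━━━━━━━━━━
 ┃> Theme:      ( ) ┃                  
 ┃  Company:    [12]┃──────────────────
 ┃  Email:      [  ]┃│ utils.js │ auth.
 ┃  Region:     [O▼]┃──────────────────
━┃  Notify:     [x] ┃━━━━━━━━━━━━━━┓   
e┃  Language:   ( ) ┃              ┃   
─┃  Plan:       ( ) ┃──────────────┨   
c┃  Admin:      [x] ┃              ┃   
y┃                  ┃              ┃ltd
y┗━━━━━━━━━━━━━━━━━━┛              ┃   
y2 = value40                       ┃   
y3 = value94                       ┃   
y4 = value72                       ┃   
y5 = value79                       ┃   
y6 = value13                       ┃   
git status                         ┃   
 branch main                       ┃   


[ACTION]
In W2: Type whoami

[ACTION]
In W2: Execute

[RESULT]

 ┏━━━━━━━━━━━━━━━━━━┓                  
 ┃ FormWidget       ┃                  
 ┠──────────────────┨━━━━━━━━━━━━━━━━━━
 ┃> Theme:      ( ) ┃                  
 ┃  Company:    [12]┃──────────────────
 ┃  Email:      [  ]┃│ utils.js │ auth.
 ┃  Region:     [O▼]┃──────────────────
━┃  Notify:     [x] ┃━━━━━━━━━━━━━━┓   
e┃  Language:   ( ) ┃              ┃   
─┃  Plan:       ( ) ┃──────────────┨   
y┃  Admin:      [x] ┃              ┃   
y┃                  ┃              ┃ltd
y┗━━━━━━━━━━━━━━━━━━┛              ┃   
y6 = value13                       ┃   
git status                         ┃   
 branch main                       ┃   
anges not staged for commit:       ┃   
                                   ┃   
      modified:   test_main.py     ┃   
whoami                             ┃   


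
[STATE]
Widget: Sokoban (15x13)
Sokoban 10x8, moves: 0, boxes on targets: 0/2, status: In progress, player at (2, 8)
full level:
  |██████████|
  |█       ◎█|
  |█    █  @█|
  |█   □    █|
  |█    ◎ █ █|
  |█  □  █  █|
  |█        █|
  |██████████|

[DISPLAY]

██████████     
█       ◎█     
█    █  @█     
█   □    █     
█    ◎ █ █     
█  □  █  █     
█        █     
██████████     
Moves: 0  0/2  
               
               
               
               


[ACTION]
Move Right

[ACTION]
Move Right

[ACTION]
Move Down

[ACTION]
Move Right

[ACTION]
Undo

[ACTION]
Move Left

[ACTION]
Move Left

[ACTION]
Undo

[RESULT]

██████████     
█       ◎█     
█    █ @ █     
█   □    █     
█    ◎ █ █     
█  □  █  █     
█        █     
██████████     
Moves: 1  0/2  
               
               
               
               


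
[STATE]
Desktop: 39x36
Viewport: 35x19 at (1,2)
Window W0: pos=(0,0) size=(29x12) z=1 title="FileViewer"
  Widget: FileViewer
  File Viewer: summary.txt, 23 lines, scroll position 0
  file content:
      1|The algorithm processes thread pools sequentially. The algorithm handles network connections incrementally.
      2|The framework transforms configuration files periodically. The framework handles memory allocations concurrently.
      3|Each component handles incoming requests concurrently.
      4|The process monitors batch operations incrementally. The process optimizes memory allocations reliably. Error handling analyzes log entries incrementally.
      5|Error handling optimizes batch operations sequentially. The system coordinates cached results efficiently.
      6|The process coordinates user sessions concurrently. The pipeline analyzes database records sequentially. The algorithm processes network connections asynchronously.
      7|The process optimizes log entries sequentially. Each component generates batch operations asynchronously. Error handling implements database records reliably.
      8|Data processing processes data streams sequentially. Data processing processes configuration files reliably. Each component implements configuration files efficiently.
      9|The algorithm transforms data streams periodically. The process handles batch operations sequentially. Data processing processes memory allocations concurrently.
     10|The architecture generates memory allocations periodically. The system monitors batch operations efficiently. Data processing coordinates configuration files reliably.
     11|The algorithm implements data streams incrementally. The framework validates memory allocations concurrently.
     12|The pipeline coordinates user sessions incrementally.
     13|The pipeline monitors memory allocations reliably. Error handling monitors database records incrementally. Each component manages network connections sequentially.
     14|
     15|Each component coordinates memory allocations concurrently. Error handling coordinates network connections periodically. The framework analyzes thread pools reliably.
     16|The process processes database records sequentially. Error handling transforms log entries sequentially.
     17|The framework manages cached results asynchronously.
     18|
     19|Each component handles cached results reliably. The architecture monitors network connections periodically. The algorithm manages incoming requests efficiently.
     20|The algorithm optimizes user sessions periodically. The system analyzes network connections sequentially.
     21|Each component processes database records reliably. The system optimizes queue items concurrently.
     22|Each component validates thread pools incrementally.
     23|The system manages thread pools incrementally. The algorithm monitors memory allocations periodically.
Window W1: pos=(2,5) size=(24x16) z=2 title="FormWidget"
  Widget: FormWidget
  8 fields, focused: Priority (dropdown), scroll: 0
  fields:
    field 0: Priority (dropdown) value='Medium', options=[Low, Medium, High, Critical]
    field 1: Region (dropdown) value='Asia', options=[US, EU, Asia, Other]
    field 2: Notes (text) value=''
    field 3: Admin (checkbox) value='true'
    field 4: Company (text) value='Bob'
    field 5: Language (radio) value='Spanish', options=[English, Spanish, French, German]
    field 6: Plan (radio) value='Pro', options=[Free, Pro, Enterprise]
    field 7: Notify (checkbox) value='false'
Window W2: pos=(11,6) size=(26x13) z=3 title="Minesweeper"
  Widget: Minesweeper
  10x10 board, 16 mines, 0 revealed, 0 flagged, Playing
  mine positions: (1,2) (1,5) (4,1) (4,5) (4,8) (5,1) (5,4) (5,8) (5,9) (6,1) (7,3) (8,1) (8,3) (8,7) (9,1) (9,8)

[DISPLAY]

───────────────────────────┨       
The algorithm processes th▲┃       
The framework transforms c█┃       
E┏━━━━━━━━━━━━━━━━━━━━━━┓c░┃       
T┃ FormWid┏━━━━━━━━━━━━━━━━━━━━━━━━
E┠────────┃ Minesweeper            
T┃> Priori┠────────────────────────
T┃  Region┃■■■■■■■■■■              
D┃  Notes:┃■■■■■■■■■■              
━┃  Admin:┃■■■■■■■■■■              
 ┃  Compan┃■■■■■■■■■■              
 ┃  Langua┃■■■■■■■■■■              
 ┃  Plan: ┃■■■■■■■■■■              
 ┃  Notify┃■■■■■■■■■■              
 ┃        ┃■■■■■■■■■■              
 ┃        ┃■■■■■■■■■■              
 ┃        ┗━━━━━━━━━━━━━━━━━━━━━━━━
 ┃                      ┃          
 ┗━━━━━━━━━━━━━━━━━━━━━━┛          


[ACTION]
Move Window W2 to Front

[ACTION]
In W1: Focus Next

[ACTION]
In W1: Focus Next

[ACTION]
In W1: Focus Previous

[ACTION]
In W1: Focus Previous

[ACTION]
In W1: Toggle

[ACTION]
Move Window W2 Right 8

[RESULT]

───────────────────────────┨       
The algorithm processes th▲┃       
The framework transforms c█┃       
E┏━━━━━━━━━━━━━━━━━━━━━━┓c░┃       
T┃ FormWidge┏━━━━━━━━━━━━━━━━━━━━━━
E┠──────────┃ Minesweeper          
T┃> Priority┠──────────────────────
T┃  Region: ┃■■■■■■■■■■            
D┃  Notes:  ┃■■■■■■■■■■            
━┃  Admin:  ┃■■■■■■■■■■            
 ┃  Company:┃■■■■■■■■■■            
 ┃  Language┃■■■■■■■■■■            
 ┃  Plan:   ┃■■■■■■■■■■            
 ┃  Notify: ┃■■■■■■■■■■            
 ┃          ┃■■■■■■■■■■            
 ┃          ┃■■■■■■■■■■            
 ┃          ┗━━━━━━━━━━━━━━━━━━━━━━
 ┃                      ┃          
 ┗━━━━━━━━━━━━━━━━━━━━━━┛          


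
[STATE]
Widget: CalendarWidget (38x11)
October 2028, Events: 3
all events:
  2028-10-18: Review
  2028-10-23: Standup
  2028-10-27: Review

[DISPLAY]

             October 2028             
Mo Tu We Th Fr Sa Su                  
                   1                  
 2  3  4  5  6  7  8                  
 9 10 11 12 13 14 15                  
16 17 18* 19 20 21 22                 
23* 24 25 26 27* 28 29                
30 31                                 
                                      
                                      
                                      


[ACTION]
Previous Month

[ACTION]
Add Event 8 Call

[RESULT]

            September 2028            
Mo Tu We Th Fr Sa Su                  
             1  2  3                  
 4  5  6  7  8*  9 10                 
11 12 13 14 15 16 17                  
18 19 20 21 22 23 24                  
25 26 27 28 29 30                     
                                      
                                      
                                      
                                      


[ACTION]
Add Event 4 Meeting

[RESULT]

            September 2028            
Mo Tu We Th Fr Sa Su                  
             1  2  3                  
 4*  5  6  7  8*  9 10                
11 12 13 14 15 16 17                  
18 19 20 21 22 23 24                  
25 26 27 28 29 30                     
                                      
                                      
                                      
                                      


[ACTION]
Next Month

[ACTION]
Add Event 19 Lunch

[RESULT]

             October 2028             
Mo Tu We Th Fr Sa Su                  
                   1                  
 2  3  4  5  6  7  8                  
 9 10 11 12 13 14 15                  
16 17 18* 19* 20 21 22                
23* 24 25 26 27* 28 29                
30 31                                 
                                      
                                      
                                      


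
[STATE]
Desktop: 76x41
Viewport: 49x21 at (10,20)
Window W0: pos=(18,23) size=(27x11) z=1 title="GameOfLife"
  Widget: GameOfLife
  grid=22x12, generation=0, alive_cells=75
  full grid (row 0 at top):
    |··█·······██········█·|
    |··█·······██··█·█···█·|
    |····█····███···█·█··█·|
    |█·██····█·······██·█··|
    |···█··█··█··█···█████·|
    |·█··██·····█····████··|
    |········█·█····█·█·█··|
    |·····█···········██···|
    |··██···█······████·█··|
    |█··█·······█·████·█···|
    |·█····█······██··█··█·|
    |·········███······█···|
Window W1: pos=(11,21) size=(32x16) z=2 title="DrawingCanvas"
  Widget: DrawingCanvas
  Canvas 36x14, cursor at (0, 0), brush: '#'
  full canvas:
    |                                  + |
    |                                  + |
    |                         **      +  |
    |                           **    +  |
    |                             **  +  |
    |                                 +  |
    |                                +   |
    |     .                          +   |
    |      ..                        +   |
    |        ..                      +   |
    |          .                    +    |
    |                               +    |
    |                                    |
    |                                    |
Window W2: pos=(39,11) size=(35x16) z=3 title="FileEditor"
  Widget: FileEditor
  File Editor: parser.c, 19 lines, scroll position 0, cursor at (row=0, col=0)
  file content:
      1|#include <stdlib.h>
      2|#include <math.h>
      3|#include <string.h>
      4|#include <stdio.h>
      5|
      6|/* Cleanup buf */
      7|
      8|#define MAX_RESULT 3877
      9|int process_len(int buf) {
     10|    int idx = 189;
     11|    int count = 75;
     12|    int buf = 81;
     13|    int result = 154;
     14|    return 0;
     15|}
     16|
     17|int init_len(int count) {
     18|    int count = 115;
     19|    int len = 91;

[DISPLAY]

                             ┃                   
 ┏━━━━━━━━━━━━━━━━━━━━━━━━━━━┃#define MAX_RESULT 
 ┃ DrawingCanvas             ┃int process_len(int
 ┠───────────────────────────┃    int idx = 189; 
 ┃+                          ┃    int count = 75;
 ┃                           ┃    int buf = 81;  
 ┃                         **┗━━━━━━━━━━━━━━━━━━━
 ┃                           ** ┃ ┃              
 ┃                             *┃ ┃              
 ┃                              ┃ ┃              
 ┃                              ┃ ┃              
 ┃     .                        ┃ ┃              
 ┃      ..                      ┃ ┃              
 ┃        ..                    ┃━┛              
 ┃          .                   ┃                
 ┃                              ┃                
 ┗━━━━━━━━━━━━━━━━━━━━━━━━━━━━━━┛                
                                                 
                                                 
                                                 
                                                 


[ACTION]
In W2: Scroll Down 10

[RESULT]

                             ┃    return 0;      
 ┏━━━━━━━━━━━━━━━━━━━━━━━━━━━┃}                  
 ┃ DrawingCanvas             ┃                   
 ┠───────────────────────────┃int init_len(int co
 ┃+                          ┃    int count = 115
 ┃                           ┃    int len = 91;  
 ┃                         **┗━━━━━━━━━━━━━━━━━━━
 ┃                           ** ┃ ┃              
 ┃                             *┃ ┃              
 ┃                              ┃ ┃              
 ┃                              ┃ ┃              
 ┃     .                        ┃ ┃              
 ┃      ..                      ┃ ┃              
 ┃        ..                    ┃━┛              
 ┃          .                   ┃                
 ┃                              ┃                
 ┗━━━━━━━━━━━━━━━━━━━━━━━━━━━━━━┛                
                                                 
                                                 
                                                 
                                                 


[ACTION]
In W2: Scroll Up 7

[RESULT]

                             ┃                   
 ┏━━━━━━━━━━━━━━━━━━━━━━━━━━━┃#define MAX_RESULT 
 ┃ DrawingCanvas             ┃int process_len(int
 ┠───────────────────────────┃    int idx = 189; 
 ┃+                          ┃    int count = 75;
 ┃                           ┃    int buf = 81;  
 ┃                         **┗━━━━━━━━━━━━━━━━━━━
 ┃                           ** ┃ ┃              
 ┃                             *┃ ┃              
 ┃                              ┃ ┃              
 ┃                              ┃ ┃              
 ┃     .                        ┃ ┃              
 ┃      ..                      ┃ ┃              
 ┃        ..                    ┃━┛              
 ┃          .                   ┃                
 ┃                              ┃                
 ┗━━━━━━━━━━━━━━━━━━━━━━━━━━━━━━┛                
                                                 
                                                 
                                                 
                                                 


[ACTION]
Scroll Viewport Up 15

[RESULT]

                                                 
                                                 
                                                 
                                                 
                                                 
                                                 
                             ┏━━━━━━━━━━━━━━━━━━━
                             ┃ FileEditor        
                             ┠───────────────────
                             ┃█include <stdlib.h>
                             ┃#include <math.h>  
                             ┃#include <string.h>
                             ┃#include <stdio.h> 
                             ┃                   
                             ┃/* Cleanup buf */  
                             ┃                   
 ┏━━━━━━━━━━━━━━━━━━━━━━━━━━━┃#define MAX_RESULT 
 ┃ DrawingCanvas             ┃int process_len(int
 ┠───────────────────────────┃    int idx = 189; 
 ┃+                          ┃    int count = 75;
 ┃                           ┃    int buf = 81;  


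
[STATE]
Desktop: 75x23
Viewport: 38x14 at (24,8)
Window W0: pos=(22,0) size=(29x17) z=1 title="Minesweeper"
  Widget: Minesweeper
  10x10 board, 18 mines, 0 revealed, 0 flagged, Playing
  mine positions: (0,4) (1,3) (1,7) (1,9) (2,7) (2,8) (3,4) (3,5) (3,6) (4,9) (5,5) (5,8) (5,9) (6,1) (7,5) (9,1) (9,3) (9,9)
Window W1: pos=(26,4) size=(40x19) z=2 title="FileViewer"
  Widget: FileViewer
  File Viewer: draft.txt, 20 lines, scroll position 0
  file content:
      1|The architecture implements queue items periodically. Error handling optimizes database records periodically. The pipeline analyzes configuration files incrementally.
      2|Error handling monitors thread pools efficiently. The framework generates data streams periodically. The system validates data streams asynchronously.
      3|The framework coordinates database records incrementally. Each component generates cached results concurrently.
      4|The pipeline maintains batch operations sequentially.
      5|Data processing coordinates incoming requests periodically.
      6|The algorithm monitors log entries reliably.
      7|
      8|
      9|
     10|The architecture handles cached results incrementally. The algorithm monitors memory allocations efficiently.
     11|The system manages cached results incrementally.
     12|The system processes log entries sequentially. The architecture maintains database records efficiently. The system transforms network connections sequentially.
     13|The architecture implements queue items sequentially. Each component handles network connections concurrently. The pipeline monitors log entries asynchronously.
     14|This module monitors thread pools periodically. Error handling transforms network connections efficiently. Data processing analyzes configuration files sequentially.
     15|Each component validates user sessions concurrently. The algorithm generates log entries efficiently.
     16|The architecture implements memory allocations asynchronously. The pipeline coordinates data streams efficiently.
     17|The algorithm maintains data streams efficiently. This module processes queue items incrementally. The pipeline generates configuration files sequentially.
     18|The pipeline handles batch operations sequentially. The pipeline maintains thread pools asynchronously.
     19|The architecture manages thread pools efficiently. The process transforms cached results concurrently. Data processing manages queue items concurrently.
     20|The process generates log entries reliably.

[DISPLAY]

■■┃Error handling monitors thread pool
■■┃The framework coordinates database 
■■┃The pipeline maintains batch operat
■■┃Data processing coordinates incomin
■■┃The algorithm monitors log entries 
  ┃                                   
  ┃                                   
  ┃                                   
━━┃The architecture handles cached res
  ┃The system manages cached results i
  ┃The system processes log entries se
  ┃The architecture implements queue i
  ┃This module monitors thread pools p
  ┃Each component validates user sessi


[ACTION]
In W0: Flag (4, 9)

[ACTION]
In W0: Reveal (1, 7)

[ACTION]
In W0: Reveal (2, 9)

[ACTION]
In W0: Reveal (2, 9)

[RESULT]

■■┃Error handling monitors thread pool
✹■┃The framework coordinates database 
■■┃The pipeline maintains batch operat
■■┃Data processing coordinates incomin
✹■┃The algorithm monitors log entries 
  ┃                                   
  ┃                                   
  ┃                                   
━━┃The architecture handles cached res
  ┃The system manages cached results i
  ┃The system processes log entries se
  ┃The architecture implements queue i
  ┃This module monitors thread pools p
  ┃Each component validates user sessi


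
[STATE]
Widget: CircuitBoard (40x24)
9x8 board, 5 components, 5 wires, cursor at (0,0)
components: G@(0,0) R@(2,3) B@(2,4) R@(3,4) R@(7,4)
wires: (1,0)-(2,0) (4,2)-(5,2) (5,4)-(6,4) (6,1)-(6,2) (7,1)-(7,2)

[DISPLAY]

   0 1 2 3 4 5 6 7 8                    
0  [G]                                  
                                        
1   ·                                   
    │                                   
2   ·           R   B                   
                                        
3                   R                   
                                        
4           ·                           
            │                           
5           ·       ·                   
                    │                   
6       · ─ ·       ·                   
                                        
7       · ─ ·       R                   
Cursor: (0,0)                           
                                        
                                        
                                        
                                        
                                        
                                        
                                        


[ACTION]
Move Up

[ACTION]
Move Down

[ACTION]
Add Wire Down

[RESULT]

   0 1 2 3 4 5 6 7 8                    
0   G                                   
                                        
1  [.]                                  
    │                                   
2   ·           R   B                   
                                        
3                   R                   
                                        
4           ·                           
            │                           
5           ·       ·                   
                    │                   
6       · ─ ·       ·                   
                                        
7       · ─ ·       R                   
Cursor: (1,0)                           
                                        
                                        
                                        
                                        
                                        
                                        
                                        


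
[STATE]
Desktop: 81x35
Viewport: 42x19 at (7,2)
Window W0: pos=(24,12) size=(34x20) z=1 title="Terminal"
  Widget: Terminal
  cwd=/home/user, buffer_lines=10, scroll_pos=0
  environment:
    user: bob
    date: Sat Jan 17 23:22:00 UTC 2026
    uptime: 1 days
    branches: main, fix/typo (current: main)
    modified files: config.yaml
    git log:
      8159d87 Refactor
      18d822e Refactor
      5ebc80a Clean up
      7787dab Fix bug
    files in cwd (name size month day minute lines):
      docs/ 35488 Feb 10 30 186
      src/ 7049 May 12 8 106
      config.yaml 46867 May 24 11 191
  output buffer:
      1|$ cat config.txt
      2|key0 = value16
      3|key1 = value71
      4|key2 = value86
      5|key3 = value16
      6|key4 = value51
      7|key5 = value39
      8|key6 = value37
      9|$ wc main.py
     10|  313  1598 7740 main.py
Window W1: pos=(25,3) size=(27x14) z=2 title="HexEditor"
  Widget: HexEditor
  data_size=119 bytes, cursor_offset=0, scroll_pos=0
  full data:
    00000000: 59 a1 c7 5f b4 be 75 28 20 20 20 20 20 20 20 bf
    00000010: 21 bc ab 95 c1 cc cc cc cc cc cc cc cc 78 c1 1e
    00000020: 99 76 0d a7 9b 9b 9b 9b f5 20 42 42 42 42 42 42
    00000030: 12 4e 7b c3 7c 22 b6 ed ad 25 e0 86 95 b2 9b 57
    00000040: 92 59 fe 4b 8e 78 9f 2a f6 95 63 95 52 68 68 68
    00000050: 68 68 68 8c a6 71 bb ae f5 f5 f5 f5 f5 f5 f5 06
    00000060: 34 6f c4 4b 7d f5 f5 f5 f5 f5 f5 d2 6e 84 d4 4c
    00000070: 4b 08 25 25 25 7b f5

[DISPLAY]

                                          
                  ┏━━━━━━━━━━━━━━━━━━━━━━━
                  ┃ HexEditor             
                  ┠───────────────────────
                  ┃00000000  59 a1 c7 5f b
                  ┃00000010  21 bc ab 95 c
                  ┃00000020  99 76 0d a7 9
                  ┃00000030  12 4e 7b c3 7
                  ┃00000040  92 59 fe 4b 8
                  ┃00000050  68 68 68 8c a
                 ┏┃00000060  34 6f c4 4b 7
                 ┃┃00000070  4b 08 25 25 2
                 ┠┃                       
                 ┃┃                       
                 ┃┗━━━━━━━━━━━━━━━━━━━━━━━
                 ┃key1 = value71          
                 ┃key2 = value86          
                 ┃key3 = value16          
                 ┃key4 = value51          


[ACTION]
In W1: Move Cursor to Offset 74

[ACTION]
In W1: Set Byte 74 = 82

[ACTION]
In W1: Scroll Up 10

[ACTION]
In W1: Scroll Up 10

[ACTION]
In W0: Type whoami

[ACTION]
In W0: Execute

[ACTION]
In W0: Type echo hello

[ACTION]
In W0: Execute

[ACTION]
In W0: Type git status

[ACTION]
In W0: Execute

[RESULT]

                                          
                  ┏━━━━━━━━━━━━━━━━━━━━━━━
                  ┃ HexEditor             
                  ┠───────────────────────
                  ┃00000000  59 a1 c7 5f b
                  ┃00000010  21 bc ab 95 c
                  ┃00000020  99 76 0d a7 9
                  ┃00000030  12 4e 7b c3 7
                  ┃00000040  92 59 fe 4b 8
                  ┃00000050  68 68 68 8c a
                 ┏┃00000060  34 6f c4 4b 7
                 ┃┃00000070  4b 08 25 25 2
                 ┠┃                       
                 ┃┃                       
                 ┃┗━━━━━━━━━━━━━━━━━━━━━━━
                 ┃key5 = value39          
                 ┃key6 = value37          
                 ┃$ wc main.py            
                 ┃  313  1598 7740 main.py


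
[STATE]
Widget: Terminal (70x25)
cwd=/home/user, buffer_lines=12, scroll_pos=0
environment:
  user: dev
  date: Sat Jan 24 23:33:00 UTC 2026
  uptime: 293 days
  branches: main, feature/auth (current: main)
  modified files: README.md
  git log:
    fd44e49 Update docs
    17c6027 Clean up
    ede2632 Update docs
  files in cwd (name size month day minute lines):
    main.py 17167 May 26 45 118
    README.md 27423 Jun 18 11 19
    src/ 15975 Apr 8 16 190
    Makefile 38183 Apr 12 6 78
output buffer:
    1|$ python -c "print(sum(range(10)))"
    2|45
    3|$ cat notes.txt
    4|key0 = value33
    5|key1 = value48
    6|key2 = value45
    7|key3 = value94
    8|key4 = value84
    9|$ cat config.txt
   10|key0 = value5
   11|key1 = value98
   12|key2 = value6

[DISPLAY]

$ python -c "print(sum(range(10)))"                                   
45                                                                    
$ cat notes.txt                                                       
key0 = value33                                                        
key1 = value48                                                        
key2 = value45                                                        
key3 = value94                                                        
key4 = value84                                                        
$ cat config.txt                                                      
key0 = value5                                                         
key1 = value98                                                        
key2 = value6                                                         
$ █                                                                   
                                                                      
                                                                      
                                                                      
                                                                      
                                                                      
                                                                      
                                                                      
                                                                      
                                                                      
                                                                      
                                                                      
                                                                      


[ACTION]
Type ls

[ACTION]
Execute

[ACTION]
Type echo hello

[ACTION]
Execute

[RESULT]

$ python -c "print(sum(range(10)))"                                   
45                                                                    
$ cat notes.txt                                                       
key0 = value33                                                        
key1 = value48                                                        
key2 = value45                                                        
key3 = value94                                                        
key4 = value84                                                        
$ cat config.txt                                                      
key0 = value5                                                         
key1 = value98                                                        
key2 = value6                                                         
$ ls                                                                  
main.py  README.md  src/  Makefile                                    
$ echo hello                                                          
hello                                                                 
$ █                                                                   
                                                                      
                                                                      
                                                                      
                                                                      
                                                                      
                                                                      
                                                                      
                                                                      
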